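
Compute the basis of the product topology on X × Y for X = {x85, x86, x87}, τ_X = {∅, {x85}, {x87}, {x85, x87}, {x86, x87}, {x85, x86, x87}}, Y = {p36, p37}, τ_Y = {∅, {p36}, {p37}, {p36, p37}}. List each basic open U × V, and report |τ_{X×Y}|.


Basis B = {∅ × ∅, {x85} × {p36}, {x85} × {p37}, {x87} × {p36}, {x87} × {p37}, {x85} × {p36, p37}, {x85, x87} × {p36}, {x85, x87} × {p37}, {x86, x87} × {p36}, {x86, x87} × {p37}, {x87} × {p36, p37}, {x85, x86, x87} × {p36}, {x85, x86, x87} × {p37}, {x85, x87} × {p36, p37}, {x86, x87} × {p36, p37}, {x85, x86, x87} × {p36, p37}}; |τ_{X×Y}| = 36.

Enumerate products U × V with U ∈ τ_X, V ∈ τ_Y (deduplicated):
  ∅ × ∅ = {} (∅)
  {x85} × {p36} = {(x85,p36)}
  {x85} × {p37} = {(x85,p37)}
  {x87} × {p36} = {(x87,p36)}
  {x87} × {p37} = {(x87,p37)}
  {x85} × {p36, p37} = {(x85,p36), (x85,p37)}
  {x85, x87} × {p36} = {(x85,p36), (x87,p36)}
  {x85, x87} × {p37} = {(x85,p37), (x87,p37)}
  {x86, x87} × {p36} = {(x86,p36), (x87,p36)}
  {x86, x87} × {p37} = {(x86,p37), (x87,p37)}
  {x87} × {p36, p37} = {(x87,p36), (x87,p37)}
  {x85, x86, x87} × {p36} = {(x85,p36), (x86,p36), (x87,p36)}
  {x85, x86, x87} × {p37} = {(x85,p37), (x86,p37), (x87,p37)}
  {x85, x87} × {p36, p37} = {(x85,p36), (x85,p37), (x87,p36), (x87,p37)}
  {x86, x87} × {p36, p37} = {(x86,p36), (x86,p37), (x87,p36), (x87,p37)}
  {x85, x86, x87} × {p36, p37} = {(x85,p36), (x85,p37), (x86,p36), (x86,p37), (x87,p36), (x87,p37)}
These 16 distinct sets form the basis B.
Close under arbitrary unions to get τ_{X×Y}; counting gives |τ_{X×Y}| = 36.


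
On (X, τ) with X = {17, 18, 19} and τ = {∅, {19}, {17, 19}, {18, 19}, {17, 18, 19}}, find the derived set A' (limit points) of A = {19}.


A' = {17, 18}

For each x ∈ X, list the open sets U ∈ τ with x ∈ U, then check whether U ∩ (A ∖ {x}) ≠ ∅ for every such U.
  x = 17: opens ∋ x are {17, 19}, {17, 18, 19}; each meets A ∖ {17}, so x IS a limit point.
  x = 18: opens ∋ x are {18, 19}, {17, 18, 19}; each meets A ∖ {18}, so x IS a limit point.
  x = 19: open {19} ∋ x has {19} ∩ (A ∖ {19}) = ∅, so x is NOT a limit point.
Collecting: A' = {17, 18}.


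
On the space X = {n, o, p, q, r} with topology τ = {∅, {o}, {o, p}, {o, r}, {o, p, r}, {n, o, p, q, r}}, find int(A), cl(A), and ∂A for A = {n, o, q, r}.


int(A) = {o, r}, cl(A) = {n, o, p, q, r}, ∂A = {n, p, q}.

Closed sets in (X, τ) are complements of opens:
  closed(X, τ) = {∅, {n, q}, {n, p, q}, {n, q, r}, {n, p, q, r}, {n, o, p, q, r}}.
int(A) = ⋃ {U ∈ τ : U ⊆ A}. Opens contained in A: ∅, {o}, {o, r}.
Taking the union of these: int(A) = {o, r}.
cl(A) = ⋂ {C closed : A ⊆ C}. Closed sets containing A: {n, o, p, q, r}.
Intersecting these: cl(A) = {n, o, p, q, r}.
∂A = cl(A) ∖ int(A) = {n, o, p, q, r} ∖ {o, r} = {n, p, q}.


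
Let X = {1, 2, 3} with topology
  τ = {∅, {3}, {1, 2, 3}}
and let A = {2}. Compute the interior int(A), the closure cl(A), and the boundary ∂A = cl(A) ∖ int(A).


int(A) = ∅, cl(A) = {1, 2}, ∂A = {1, 2}.

Closed sets in (X, τ) are complements of opens:
  closed(X, τ) = {∅, {1, 2}, {1, 2, 3}}.
int(A) = ⋃ {U ∈ τ : U ⊆ A}. Opens contained in A: ∅.
Taking the union of these: int(A) = ∅.
cl(A) = ⋂ {C closed : A ⊆ C}. Closed sets containing A: {1, 2}, {1, 2, 3}.
Intersecting these: cl(A) = {1, 2}.
∂A = cl(A) ∖ int(A) = {1, 2} ∖ ∅ = {1, 2}.


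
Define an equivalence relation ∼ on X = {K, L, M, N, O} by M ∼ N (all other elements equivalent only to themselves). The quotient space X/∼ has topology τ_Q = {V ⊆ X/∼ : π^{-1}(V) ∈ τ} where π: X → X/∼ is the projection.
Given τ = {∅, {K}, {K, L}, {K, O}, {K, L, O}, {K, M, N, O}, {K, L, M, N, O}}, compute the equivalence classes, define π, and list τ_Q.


X/∼ = {[K], [L], [M=N], [O]}; |τ_Q| = 7.

Equivalence classes: [K], [L], [M=N], [O].
Quotient map π: X → X/∼ sends K ↦ [K], L ↦ [L], M ↦ [M=N], N ↦ [M=N], O ↦ [O].
For each subset V ⊆ X/∼, compute π^{-1}(V) ⊆ X and check whether π^{-1}(V) ∈ τ. V is open in τ_Q iff π^{-1}(V) ∈ τ.
  V = {}: π^{-1}(V) = ∅ ∈ τ ✓.
  V = {[K]}: π^{-1}(V) = {K} ∈ τ ✓.
  V = {[L]}: π^{-1}(V) = {L} ∉ τ ✗.
  V = {[K], [L]}: π^{-1}(V) = {K, L} ∈ τ ✓.
  V = {[M=N]}: π^{-1}(V) = {M, N} ∉ τ ✗.
  V = {[K], [M=N]}: π^{-1}(V) = {K, M, N} ∉ τ ✗.
  V = {[L], [M=N]}: π^{-1}(V) = {L, M, N} ∉ τ ✗.
  V = {[K], [L], [M=N]}: π^{-1}(V) = {K, L, M, N} ∉ τ ✗.
  V = {[O]}: π^{-1}(V) = {O} ∉ τ ✗.
  V = {[K], [O]}: π^{-1}(V) = {K, O} ∈ τ ✓.
  V = {[L], [O]}: π^{-1}(V) = {L, O} ∉ τ ✗.
  V = {[K], [L], [O]}: π^{-1}(V) = {K, L, O} ∈ τ ✓.
  V = {[M=N], [O]}: π^{-1}(V) = {M, N, O} ∉ τ ✗.
  V = {[K], [M=N], [O]}: π^{-1}(V) = {K, M, N, O} ∈ τ ✓.
  V = {[L], [M=N], [O]}: π^{-1}(V) = {L, M, N, O} ∉ τ ✗.
  V = {[K], [L], [M=N], [O]}: π^{-1}(V) = {K, L, M, N, O} ∈ τ ✓.
Open sets in the quotient: τ_Q = {{}, {[K]}, {[K], [L]}, {[K], [O]}, {[K], [L], [O]}, {[K], [M=N], [O]}, {[K], [L], [M=N], [O]}} (7 elements).


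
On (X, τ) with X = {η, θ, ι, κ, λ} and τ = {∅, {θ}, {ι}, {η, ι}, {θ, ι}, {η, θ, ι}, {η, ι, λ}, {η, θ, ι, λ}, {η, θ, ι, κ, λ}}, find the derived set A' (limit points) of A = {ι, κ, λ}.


A' = {η, κ, λ}

For each x ∈ X, list the open sets U ∈ τ with x ∈ U, then check whether U ∩ (A ∖ {x}) ≠ ∅ for every such U.
  x = η: opens ∋ x are {η, ι}, {η, θ, ι}, {η, ι, λ}, {η, θ, ι, λ}, {η, θ, ι, κ, λ}; each meets A ∖ {η}, so x IS a limit point.
  x = θ: open {θ} ∋ x has {θ} ∩ (A ∖ {θ}) = ∅, so x is NOT a limit point.
  x = ι: open {ι} ∋ x has {ι} ∩ (A ∖ {ι}) = ∅, so x is NOT a limit point.
  x = κ: opens ∋ x are {η, θ, ι, κ, λ}; each meets A ∖ {κ}, so x IS a limit point.
  x = λ: opens ∋ x are {η, ι, λ}, {η, θ, ι, λ}, {η, θ, ι, κ, λ}; each meets A ∖ {λ}, so x IS a limit point.
Collecting: A' = {η, κ, λ}.


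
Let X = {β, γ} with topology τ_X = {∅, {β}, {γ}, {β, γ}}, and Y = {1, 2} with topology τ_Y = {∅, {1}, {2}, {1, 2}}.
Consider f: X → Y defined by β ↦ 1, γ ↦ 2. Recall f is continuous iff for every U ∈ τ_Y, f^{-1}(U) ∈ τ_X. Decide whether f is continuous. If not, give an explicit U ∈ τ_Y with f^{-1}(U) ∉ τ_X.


f IS continuous.

Compute f^{-1}(U) for each U ∈ τ_Y:
  U = ∅: f^{-1}(U) = ∅ ∈ τ_X ✓.
  U = {1}: f^{-1}(U) = {β} ∈ τ_X ✓.
  U = {2}: f^{-1}(U) = {γ} ∈ τ_X ✓.
  U = {1, 2}: f^{-1}(U) = {β, γ} ∈ τ_X ✓.
Every preimage lies in τ_X, so f IS continuous.


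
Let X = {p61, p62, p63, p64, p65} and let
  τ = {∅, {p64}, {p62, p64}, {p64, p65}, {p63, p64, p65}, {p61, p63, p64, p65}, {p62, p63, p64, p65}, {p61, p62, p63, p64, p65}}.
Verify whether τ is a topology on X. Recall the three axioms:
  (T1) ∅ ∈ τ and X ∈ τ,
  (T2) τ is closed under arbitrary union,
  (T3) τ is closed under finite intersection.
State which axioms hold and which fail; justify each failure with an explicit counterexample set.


τ is NOT a topology on X.

Axiom (T1): ∅ ∈ τ? Yes; X ∈ τ? Yes.
Axiom (T2/T3): check pairwise unions and intersections of members of τ.
Counterexample for (T2): {p62, p64} ∪ {p64, p65} = {p62, p64, p65} ∉ τ. Therefore τ is NOT a topology.


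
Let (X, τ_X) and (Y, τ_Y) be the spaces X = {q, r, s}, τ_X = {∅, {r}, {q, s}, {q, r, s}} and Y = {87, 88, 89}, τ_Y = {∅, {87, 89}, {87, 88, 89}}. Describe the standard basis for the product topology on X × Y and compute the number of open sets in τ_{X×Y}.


Basis B = {∅ × ∅, {r} × {87, 89}, {r} × {87, 88, 89}, {q, s} × {87, 89}, {q, s} × {87, 88, 89}, {q, r, s} × {87, 89}, {q, r, s} × {87, 88, 89}}; |τ_{X×Y}| = 9.

Enumerate products U × V with U ∈ τ_X, V ∈ τ_Y (deduplicated):
  ∅ × ∅ = {} (∅)
  {r} × {87, 89} = {(r,87), (r,89)}
  {r} × {87, 88, 89} = {(r,87), (r,88), (r,89)}
  {q, s} × {87, 89} = {(q,87), (q,89), (s,87), (s,89)}
  {q, s} × {87, 88, 89} = {(q,87), (q,88), (q,89), (s,87), (s,88), (s,89)}
  {q, r, s} × {87, 89} = {(q,87), (q,89), (r,87), (r,89), (s,87), (s,89)}
  {q, r, s} × {87, 88, 89} = {(q,87), (q,88), (q,89), (r,87), (r,88), (r,89), (s,87), (s,88), (s,89)}
These 7 distinct sets form the basis B.
Close under arbitrary unions to get τ_{X×Y}; counting gives |τ_{X×Y}| = 9.


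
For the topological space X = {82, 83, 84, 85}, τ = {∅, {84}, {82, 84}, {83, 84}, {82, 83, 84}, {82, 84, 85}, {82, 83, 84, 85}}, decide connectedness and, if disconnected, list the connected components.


(X, τ) is connected.

Find clopen sets (U ∈ τ with X ∖ U ∈ τ):
  U = ∅, X ∖ U = {82, 83, 84, 85} — both open, so U is clopen.
  U = {82, 83, 84, 85}, X ∖ U = ∅ — both open, so U is clopen.
Only trivial clopens (∅ and X) exist, so (X, τ) is connected.
Compute connected components by grouping points that agree on all clopens:
  component: {82, 83, 84, 85}


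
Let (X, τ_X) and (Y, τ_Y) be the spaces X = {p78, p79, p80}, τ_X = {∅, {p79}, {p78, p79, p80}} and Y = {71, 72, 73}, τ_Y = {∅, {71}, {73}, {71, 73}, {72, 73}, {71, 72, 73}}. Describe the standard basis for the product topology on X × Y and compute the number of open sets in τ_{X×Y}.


Basis B = {∅ × ∅, {p79} × {71}, {p79} × {73}, {p79} × {71, 73}, {p79} × {72, 73}, {p78, p79, p80} × {71}, {p78, p79, p80} × {73}, {p79} × {71, 72, 73}, {p78, p79, p80} × {71, 73}, {p78, p79, p80} × {72, 73}, {p78, p79, p80} × {71, 72, 73}}; |τ_{X×Y}| = 18.

Enumerate products U × V with U ∈ τ_X, V ∈ τ_Y (deduplicated):
  ∅ × ∅ = {} (∅)
  {p79} × {71} = {(p79,71)}
  {p79} × {73} = {(p79,73)}
  {p79} × {71, 73} = {(p79,71), (p79,73)}
  {p79} × {72, 73} = {(p79,72), (p79,73)}
  {p78, p79, p80} × {71} = {(p78,71), (p79,71), (p80,71)}
  {p78, p79, p80} × {73} = {(p78,73), (p79,73), (p80,73)}
  {p79} × {71, 72, 73} = {(p79,71), (p79,72), (p79,73)}
  {p78, p79, p80} × {71, 73} = {(p78,71), (p78,73), (p79,71), (p79,73), (p80,71), (p80,73)}
  {p78, p79, p80} × {72, 73} = {(p78,72), (p78,73), (p79,72), (p79,73), (p80,72), (p80,73)}
  {p78, p79, p80} × {71, 72, 73} = {(p78,71), (p78,72), (p78,73), (p79,71), (p79,72), (p79,73), (p80,71), (p80,72), (p80,73)}
These 11 distinct sets form the basis B.
Close under arbitrary unions to get τ_{X×Y}; counting gives |τ_{X×Y}| = 18.


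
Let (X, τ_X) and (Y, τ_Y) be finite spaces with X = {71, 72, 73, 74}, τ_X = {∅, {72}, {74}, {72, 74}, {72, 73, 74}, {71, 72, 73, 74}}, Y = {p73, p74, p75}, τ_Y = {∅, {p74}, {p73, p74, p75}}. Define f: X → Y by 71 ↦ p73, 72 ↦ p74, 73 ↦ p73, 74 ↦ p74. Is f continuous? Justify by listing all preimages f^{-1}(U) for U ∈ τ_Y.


f IS continuous.

Compute f^{-1}(U) for each U ∈ τ_Y:
  U = ∅: f^{-1}(U) = ∅ ∈ τ_X ✓.
  U = {p74}: f^{-1}(U) = {72, 74} ∈ τ_X ✓.
  U = {p73, p74, p75}: f^{-1}(U) = {71, 72, 73, 74} ∈ τ_X ✓.
Every preimage lies in τ_X, so f IS continuous.


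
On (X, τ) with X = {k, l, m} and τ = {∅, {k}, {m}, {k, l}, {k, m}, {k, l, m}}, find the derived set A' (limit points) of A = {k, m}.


A' = {l}

For each x ∈ X, list the open sets U ∈ τ with x ∈ U, then check whether U ∩ (A ∖ {x}) ≠ ∅ for every such U.
  x = k: open {k} ∋ x has {k} ∩ (A ∖ {k}) = ∅, so x is NOT a limit point.
  x = l: opens ∋ x are {k, l}, {k, l, m}; each meets A ∖ {l}, so x IS a limit point.
  x = m: open {m} ∋ x has {m} ∩ (A ∖ {m}) = ∅, so x is NOT a limit point.
Collecting: A' = {l}.


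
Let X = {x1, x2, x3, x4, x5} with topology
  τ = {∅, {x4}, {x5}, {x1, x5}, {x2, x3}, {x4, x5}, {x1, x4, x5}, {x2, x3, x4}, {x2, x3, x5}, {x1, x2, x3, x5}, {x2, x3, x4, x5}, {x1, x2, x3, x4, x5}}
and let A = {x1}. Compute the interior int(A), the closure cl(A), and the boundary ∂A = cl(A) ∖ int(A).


int(A) = ∅, cl(A) = {x1}, ∂A = {x1}.

Closed sets in (X, τ) are complements of opens:
  closed(X, τ) = {∅, {x1}, {x4}, {x1, x4}, {x1, x5}, {x2, x3}, {x1, x2, x3}, {x1, x4, x5}, {x2, x3, x4}, {x1, x2, x3, x4}, {x1, x2, x3, x5}, {x1, x2, x3, x4, x5}}.
int(A) = ⋃ {U ∈ τ : U ⊆ A}. Opens contained in A: ∅.
Taking the union of these: int(A) = ∅.
cl(A) = ⋂ {C closed : A ⊆ C}. Closed sets containing A: {x1}, {x1, x4}, {x1, x5}, {x1, x2, x3}, {x1, x4, x5}, {x1, x2, x3, x4}, {x1, x2, x3, x5}, {x1, x2, x3, x4, x5}.
Intersecting these: cl(A) = {x1}.
∂A = cl(A) ∖ int(A) = {x1} ∖ ∅ = {x1}.


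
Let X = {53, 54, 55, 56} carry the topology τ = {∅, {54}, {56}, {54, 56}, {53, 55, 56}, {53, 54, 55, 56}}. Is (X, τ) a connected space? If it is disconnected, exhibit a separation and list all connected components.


(X, τ) is disconnected; components = [{54}, {53, 55, 56}].

Find clopen sets (U ∈ τ with X ∖ U ∈ τ):
  U = ∅, X ∖ U = {53, 54, 55, 56} — both open, so U is clopen.
  U = {54}, X ∖ U = {53, 55, 56} — both open, so U is clopen.
  U = {53, 55, 56}, X ∖ U = {54} — both open, so U is clopen.
  U = {53, 54, 55, 56}, X ∖ U = ∅ — both open, so U is clopen.
Nontrivial clopen(s) exist: e.g. {54}. So (X, τ) is disconnected.
Compute connected components by grouping points that agree on all clopens:
  component: {54}
  component: {53, 55, 56}


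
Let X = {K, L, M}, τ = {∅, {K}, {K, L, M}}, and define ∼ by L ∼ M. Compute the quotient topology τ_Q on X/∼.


X/∼ = {[K], [L=M]}; |τ_Q| = 3.

Equivalence classes: [K], [L=M].
Quotient map π: X → X/∼ sends K ↦ [K], L ↦ [L=M], M ↦ [L=M].
For each subset V ⊆ X/∼, compute π^{-1}(V) ⊆ X and check whether π^{-1}(V) ∈ τ. V is open in τ_Q iff π^{-1}(V) ∈ τ.
  V = {}: π^{-1}(V) = ∅ ∈ τ ✓.
  V = {[K]}: π^{-1}(V) = {K} ∈ τ ✓.
  V = {[L=M]}: π^{-1}(V) = {L, M} ∉ τ ✗.
  V = {[K], [L=M]}: π^{-1}(V) = {K, L, M} ∈ τ ✓.
Open sets in the quotient: τ_Q = {{}, {[K]}, {[K], [L=M]}} (3 elements).


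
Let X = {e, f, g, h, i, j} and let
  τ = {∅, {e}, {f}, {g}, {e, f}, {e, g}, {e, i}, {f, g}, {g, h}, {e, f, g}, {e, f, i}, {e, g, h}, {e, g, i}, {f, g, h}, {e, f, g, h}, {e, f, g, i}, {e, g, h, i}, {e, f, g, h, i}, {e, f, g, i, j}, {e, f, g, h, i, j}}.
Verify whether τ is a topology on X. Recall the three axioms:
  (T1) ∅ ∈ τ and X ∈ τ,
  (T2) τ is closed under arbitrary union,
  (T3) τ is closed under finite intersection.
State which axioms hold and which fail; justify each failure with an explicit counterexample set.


τ IS a topology on X.

Axiom (T1): ∅ ∈ τ? Yes; X ∈ τ? Yes.
Axiom (T2/T3): check pairwise unions and intersections of members of τ.
All pairwise intersections and unions checked — each lies in τ. Therefore τ satisfies (T1), (T2), (T3): it IS a topology on X.


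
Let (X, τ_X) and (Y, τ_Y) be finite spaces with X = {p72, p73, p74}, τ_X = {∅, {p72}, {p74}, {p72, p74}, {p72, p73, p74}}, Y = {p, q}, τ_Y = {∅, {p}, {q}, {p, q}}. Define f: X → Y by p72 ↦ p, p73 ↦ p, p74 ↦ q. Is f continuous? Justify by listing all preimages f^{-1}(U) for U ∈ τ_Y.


f is NOT continuous.

Compute f^{-1}(U) for each U ∈ τ_Y:
  U = ∅: f^{-1}(U) = ∅ ∈ τ_X ✓.
  U = {p}: f^{-1}(U) = {p72, p73} ∉ τ_X ✗.
  U = {q}: f^{-1}(U) = {p74} ∈ τ_X ✓.
  U = {p, q}: f^{-1}(U) = {p72, p73, p74} ∈ τ_X ✓.
Found U = {p} with f^{-1}(U) = {p72, p73} not in τ_X. Therefore f is NOT continuous.


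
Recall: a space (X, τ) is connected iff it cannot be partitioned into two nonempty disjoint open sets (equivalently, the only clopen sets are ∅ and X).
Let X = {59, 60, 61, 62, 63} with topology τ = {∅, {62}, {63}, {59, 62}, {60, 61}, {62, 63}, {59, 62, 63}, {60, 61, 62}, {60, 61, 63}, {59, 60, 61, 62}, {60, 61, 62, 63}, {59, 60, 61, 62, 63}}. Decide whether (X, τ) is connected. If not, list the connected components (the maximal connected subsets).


(X, τ) is disconnected; components = [{63}, {59, 62}, {60, 61}].

Find clopen sets (U ∈ τ with X ∖ U ∈ τ):
  U = ∅, X ∖ U = {59, 60, 61, 62, 63} — both open, so U is clopen.
  U = {63}, X ∖ U = {59, 60, 61, 62} — both open, so U is clopen.
  U = {59, 62}, X ∖ U = {60, 61, 63} — both open, so U is clopen.
  U = {60, 61}, X ∖ U = {59, 62, 63} — both open, so U is clopen.
  U = {59, 62, 63}, X ∖ U = {60, 61} — both open, so U is clopen.
  U = {60, 61, 63}, X ∖ U = {59, 62} — both open, so U is clopen.
  U = {59, 60, 61, 62}, X ∖ U = {63} — both open, so U is clopen.
  U = {59, 60, 61, 62, 63}, X ∖ U = ∅ — both open, so U is clopen.
Nontrivial clopen(s) exist: e.g. {59, 60, 61, 62}. So (X, τ) is disconnected.
Compute connected components by grouping points that agree on all clopens:
  component: {63}
  component: {59, 62}
  component: {60, 61}


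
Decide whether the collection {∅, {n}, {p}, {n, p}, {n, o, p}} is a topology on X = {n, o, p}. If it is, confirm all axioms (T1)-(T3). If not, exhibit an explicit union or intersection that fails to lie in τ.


τ IS a topology on X.

Axiom (T1): ∅ ∈ τ? Yes; X ∈ τ? Yes.
Axiom (T2/T3): check pairwise unions and intersections of members of τ.
All pairwise intersections and unions checked — each lies in τ. Therefore τ satisfies (T1), (T2), (T3): it IS a topology on X.


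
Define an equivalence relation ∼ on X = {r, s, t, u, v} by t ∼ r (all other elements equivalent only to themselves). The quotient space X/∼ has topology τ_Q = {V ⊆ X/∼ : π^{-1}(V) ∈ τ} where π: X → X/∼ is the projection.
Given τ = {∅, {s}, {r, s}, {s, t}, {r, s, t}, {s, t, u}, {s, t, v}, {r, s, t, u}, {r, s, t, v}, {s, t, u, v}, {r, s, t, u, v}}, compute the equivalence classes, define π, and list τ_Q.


X/∼ = {[r=t], [s], [u], [v]}; |τ_Q| = 6.

Equivalence classes: [r=t], [s], [u], [v].
Quotient map π: X → X/∼ sends r ↦ [r=t], s ↦ [s], t ↦ [r=t], u ↦ [u], v ↦ [v].
For each subset V ⊆ X/∼, compute π^{-1}(V) ⊆ X and check whether π^{-1}(V) ∈ τ. V is open in τ_Q iff π^{-1}(V) ∈ τ.
  V = {}: π^{-1}(V) = ∅ ∈ τ ✓.
  V = {[r=t]}: π^{-1}(V) = {r, t} ∉ τ ✗.
  V = {[s]}: π^{-1}(V) = {s} ∈ τ ✓.
  V = {[r=t], [s]}: π^{-1}(V) = {r, s, t} ∈ τ ✓.
  V = {[u]}: π^{-1}(V) = {u} ∉ τ ✗.
  V = {[r=t], [u]}: π^{-1}(V) = {r, t, u} ∉ τ ✗.
  V = {[s], [u]}: π^{-1}(V) = {s, u} ∉ τ ✗.
  V = {[r=t], [s], [u]}: π^{-1}(V) = {r, s, t, u} ∈ τ ✓.
  V = {[v]}: π^{-1}(V) = {v} ∉ τ ✗.
  V = {[r=t], [v]}: π^{-1}(V) = {r, t, v} ∉ τ ✗.
  V = {[s], [v]}: π^{-1}(V) = {s, v} ∉ τ ✗.
  V = {[r=t], [s], [v]}: π^{-1}(V) = {r, s, t, v} ∈ τ ✓.
  V = {[u], [v]}: π^{-1}(V) = {u, v} ∉ τ ✗.
  V = {[r=t], [u], [v]}: π^{-1}(V) = {r, t, u, v} ∉ τ ✗.
  V = {[s], [u], [v]}: π^{-1}(V) = {s, u, v} ∉ τ ✗.
  V = {[r=t], [s], [u], [v]}: π^{-1}(V) = {r, s, t, u, v} ∈ τ ✓.
Open sets in the quotient: τ_Q = {{}, {[s]}, {[r=t], [s]}, {[r=t], [s], [u]}, {[r=t], [s], [v]}, {[r=t], [s], [u], [v]}} (6 elements).


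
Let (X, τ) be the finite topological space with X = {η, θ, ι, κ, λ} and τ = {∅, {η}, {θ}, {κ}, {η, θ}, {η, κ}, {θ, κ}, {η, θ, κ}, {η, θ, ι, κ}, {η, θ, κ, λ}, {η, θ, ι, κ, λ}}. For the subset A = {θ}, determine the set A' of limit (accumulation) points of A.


A' = {ι, λ}

For each x ∈ X, list the open sets U ∈ τ with x ∈ U, then check whether U ∩ (A ∖ {x}) ≠ ∅ for every such U.
  x = η: open {η} ∋ x has {η} ∩ (A ∖ {η}) = ∅, so x is NOT a limit point.
  x = θ: open {θ} ∋ x has {θ} ∩ (A ∖ {θ}) = ∅, so x is NOT a limit point.
  x = ι: opens ∋ x are {η, θ, ι, κ}, {η, θ, ι, κ, λ}; each meets A ∖ {ι}, so x IS a limit point.
  x = κ: open {κ} ∋ x has {κ} ∩ (A ∖ {κ}) = ∅, so x is NOT a limit point.
  x = λ: opens ∋ x are {η, θ, κ, λ}, {η, θ, ι, κ, λ}; each meets A ∖ {λ}, so x IS a limit point.
Collecting: A' = {ι, λ}.


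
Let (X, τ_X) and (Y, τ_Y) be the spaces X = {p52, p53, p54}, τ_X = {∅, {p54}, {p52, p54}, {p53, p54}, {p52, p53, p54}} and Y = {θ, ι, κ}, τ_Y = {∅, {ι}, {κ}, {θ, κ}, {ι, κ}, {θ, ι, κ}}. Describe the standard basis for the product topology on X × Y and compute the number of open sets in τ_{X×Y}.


Basis B = {∅ × ∅, {p54} × {ι}, {p54} × {κ}, {p52, p54} × {ι}, {p52, p54} × {κ}, {p53, p54} × {ι}, {p53, p54} × {κ}, {p54} × {θ, κ}, {p54} × {ι, κ}, {p52, p53, p54} × {ι}, {p52, p53, p54} × {κ}, {p54} × {θ, ι, κ}, {p52, p54} × {θ, κ}, {p52, p54} × {ι, κ}, {p53, p54} × {θ, κ}, {p53, p54} × {ι, κ}, {p52, p54} × {θ, ι, κ}, {p52, p53, p54} × {θ, κ}, {p52, p53, p54} × {ι, κ}, {p53, p54} × {θ, ι, κ}, {p52, p53, p54} × {θ, ι, κ}}; |τ_{X×Y}| = 70.

Enumerate products U × V with U ∈ τ_X, V ∈ τ_Y (deduplicated):
  ∅ × ∅ = {} (∅)
  {p54} × {ι} = {(p54,ι)}
  {p54} × {κ} = {(p54,κ)}
  {p52, p54} × {ι} = {(p52,ι), (p54,ι)}
  {p52, p54} × {κ} = {(p52,κ), (p54,κ)}
  {p53, p54} × {ι} = {(p53,ι), (p54,ι)}
  {p53, p54} × {κ} = {(p53,κ), (p54,κ)}
  {p54} × {θ, κ} = {(p54,θ), (p54,κ)}
  {p54} × {ι, κ} = {(p54,ι), (p54,κ)}
  {p52, p53, p54} × {ι} = {(p52,ι), (p53,ι), (p54,ι)}
  {p52, p53, p54} × {κ} = {(p52,κ), (p53,κ), (p54,κ)}
  {p54} × {θ, ι, κ} = {(p54,θ), (p54,ι), (p54,κ)}
  {p52, p54} × {θ, κ} = {(p52,θ), (p52,κ), (p54,θ), (p54,κ)}
  {p52, p54} × {ι, κ} = {(p52,ι), (p52,κ), (p54,ι), (p54,κ)}
  {p53, p54} × {θ, κ} = {(p53,θ), (p53,κ), (p54,θ), (p54,κ)}
  {p53, p54} × {ι, κ} = {(p53,ι), (p53,κ), (p54,ι), (p54,κ)}
  {p52, p54} × {θ, ι, κ} = {(p52,θ), (p52,ι), (p52,κ), (p54,θ), (p54,ι), (p54,κ)}
  {p52, p53, p54} × {θ, κ} = {(p52,θ), (p52,κ), (p53,θ), (p53,κ), (p54,θ), (p54,κ)}
  {p52, p53, p54} × {ι, κ} = {(p52,ι), (p52,κ), (p53,ι), (p53,κ), (p54,ι), (p54,κ)}
  {p53, p54} × {θ, ι, κ} = {(p53,θ), (p53,ι), (p53,κ), (p54,θ), (p54,ι), (p54,κ)}
  {p52, p53, p54} × {θ, ι, κ} = {(p52,θ), (p52,ι), (p52,κ), (p53,θ), (p53,ι), (p53,κ), (p54,θ), (p54,ι), (p54,κ)}
These 21 distinct sets form the basis B.
Close under arbitrary unions to get τ_{X×Y}; counting gives |τ_{X×Y}| = 70.


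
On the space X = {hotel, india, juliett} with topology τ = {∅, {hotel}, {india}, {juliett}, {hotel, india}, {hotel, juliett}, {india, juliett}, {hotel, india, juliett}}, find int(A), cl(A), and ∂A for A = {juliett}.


int(A) = {juliett}, cl(A) = {juliett}, ∂A = ∅.

Closed sets in (X, τ) are complements of opens:
  closed(X, τ) = {∅, {hotel}, {india}, {juliett}, {hotel, india}, {hotel, juliett}, {india, juliett}, {hotel, india, juliett}}.
int(A) = ⋃ {U ∈ τ : U ⊆ A}. Opens contained in A: ∅, {juliett}.
Taking the union of these: int(A) = {juliett}.
cl(A) = ⋂ {C closed : A ⊆ C}. Closed sets containing A: {juliett}, {hotel, juliett}, {india, juliett}, {hotel, india, juliett}.
Intersecting these: cl(A) = {juliett}.
∂A = cl(A) ∖ int(A) = {juliett} ∖ {juliett} = ∅.


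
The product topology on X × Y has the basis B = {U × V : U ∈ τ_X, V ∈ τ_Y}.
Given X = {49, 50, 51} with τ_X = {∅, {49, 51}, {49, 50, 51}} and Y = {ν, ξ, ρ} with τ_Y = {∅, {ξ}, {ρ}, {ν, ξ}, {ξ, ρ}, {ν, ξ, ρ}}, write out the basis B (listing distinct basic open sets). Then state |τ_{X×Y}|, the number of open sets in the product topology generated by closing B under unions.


Basis B = {∅ × ∅, {49, 51} × {ξ}, {49, 51} × {ρ}, {49, 50, 51} × {ξ}, {49, 50, 51} × {ρ}, {49, 51} × {ν, ξ}, {49, 51} × {ξ, ρ}, {49, 51} × {ν, ξ, ρ}, {49, 50, 51} × {ν, ξ}, {49, 50, 51} × {ξ, ρ}, {49, 50, 51} × {ν, ξ, ρ}}; |τ_{X×Y}| = 18.

Enumerate products U × V with U ∈ τ_X, V ∈ τ_Y (deduplicated):
  ∅ × ∅ = {} (∅)
  {49, 51} × {ξ} = {(49,ξ), (51,ξ)}
  {49, 51} × {ρ} = {(49,ρ), (51,ρ)}
  {49, 50, 51} × {ξ} = {(49,ξ), (50,ξ), (51,ξ)}
  {49, 50, 51} × {ρ} = {(49,ρ), (50,ρ), (51,ρ)}
  {49, 51} × {ν, ξ} = {(49,ν), (49,ξ), (51,ν), (51,ξ)}
  {49, 51} × {ξ, ρ} = {(49,ξ), (49,ρ), (51,ξ), (51,ρ)}
  {49, 51} × {ν, ξ, ρ} = {(49,ν), (49,ξ), (49,ρ), (51,ν), (51,ξ), (51,ρ)}
  {49, 50, 51} × {ν, ξ} = {(49,ν), (49,ξ), (50,ν), (50,ξ), (51,ν), (51,ξ)}
  {49, 50, 51} × {ξ, ρ} = {(49,ξ), (49,ρ), (50,ξ), (50,ρ), (51,ξ), (51,ρ)}
  {49, 50, 51} × {ν, ξ, ρ} = {(49,ν), (49,ξ), (49,ρ), (50,ν), (50,ξ), (50,ρ), (51,ν), (51,ξ), (51,ρ)}
These 11 distinct sets form the basis B.
Close under arbitrary unions to get τ_{X×Y}; counting gives |τ_{X×Y}| = 18.


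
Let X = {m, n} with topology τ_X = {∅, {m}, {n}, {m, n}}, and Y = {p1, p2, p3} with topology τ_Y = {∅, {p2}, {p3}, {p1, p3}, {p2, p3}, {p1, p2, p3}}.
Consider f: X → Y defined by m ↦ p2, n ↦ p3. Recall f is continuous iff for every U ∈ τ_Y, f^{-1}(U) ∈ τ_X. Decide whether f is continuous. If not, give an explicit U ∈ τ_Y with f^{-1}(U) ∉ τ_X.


f IS continuous.

Compute f^{-1}(U) for each U ∈ τ_Y:
  U = ∅: f^{-1}(U) = ∅ ∈ τ_X ✓.
  U = {p2}: f^{-1}(U) = {m} ∈ τ_X ✓.
  U = {p3}: f^{-1}(U) = {n} ∈ τ_X ✓.
  U = {p1, p3}: f^{-1}(U) = {n} ∈ τ_X ✓.
  U = {p2, p3}: f^{-1}(U) = {m, n} ∈ τ_X ✓.
  U = {p1, p2, p3}: f^{-1}(U) = {m, n} ∈ τ_X ✓.
Every preimage lies in τ_X, so f IS continuous.


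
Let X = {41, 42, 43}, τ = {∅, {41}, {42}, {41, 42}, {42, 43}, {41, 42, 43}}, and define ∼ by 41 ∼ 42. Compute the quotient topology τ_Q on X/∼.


X/∼ = {[41=42], [43]}; |τ_Q| = 3.

Equivalence classes: [41=42], [43].
Quotient map π: X → X/∼ sends 41 ↦ [41=42], 42 ↦ [41=42], 43 ↦ [43].
For each subset V ⊆ X/∼, compute π^{-1}(V) ⊆ X and check whether π^{-1}(V) ∈ τ. V is open in τ_Q iff π^{-1}(V) ∈ τ.
  V = {}: π^{-1}(V) = ∅ ∈ τ ✓.
  V = {[41=42]}: π^{-1}(V) = {41, 42} ∈ τ ✓.
  V = {[43]}: π^{-1}(V) = {43} ∉ τ ✗.
  V = {[41=42], [43]}: π^{-1}(V) = {41, 42, 43} ∈ τ ✓.
Open sets in the quotient: τ_Q = {{}, {[41=42]}, {[41=42], [43]}} (3 elements).


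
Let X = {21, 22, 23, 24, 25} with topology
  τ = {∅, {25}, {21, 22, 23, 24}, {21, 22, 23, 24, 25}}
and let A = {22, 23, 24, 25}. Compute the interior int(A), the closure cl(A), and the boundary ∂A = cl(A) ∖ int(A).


int(A) = {25}, cl(A) = {21, 22, 23, 24, 25}, ∂A = {21, 22, 23, 24}.

Closed sets in (X, τ) are complements of opens:
  closed(X, τ) = {∅, {25}, {21, 22, 23, 24}, {21, 22, 23, 24, 25}}.
int(A) = ⋃ {U ∈ τ : U ⊆ A}. Opens contained in A: ∅, {25}.
Taking the union of these: int(A) = {25}.
cl(A) = ⋂ {C closed : A ⊆ C}. Closed sets containing A: {21, 22, 23, 24, 25}.
Intersecting these: cl(A) = {21, 22, 23, 24, 25}.
∂A = cl(A) ∖ int(A) = {21, 22, 23, 24, 25} ∖ {25} = {21, 22, 23, 24}.


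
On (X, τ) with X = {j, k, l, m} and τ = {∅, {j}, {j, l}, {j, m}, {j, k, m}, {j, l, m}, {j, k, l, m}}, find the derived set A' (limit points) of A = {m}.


A' = {k}

For each x ∈ X, list the open sets U ∈ τ with x ∈ U, then check whether U ∩ (A ∖ {x}) ≠ ∅ for every such U.
  x = j: open {j} ∋ x has {j} ∩ (A ∖ {j}) = ∅, so x is NOT a limit point.
  x = k: opens ∋ x are {j, k, m}, {j, k, l, m}; each meets A ∖ {k}, so x IS a limit point.
  x = l: open {j, l} ∋ x has {j, l} ∩ (A ∖ {l}) = ∅, so x is NOT a limit point.
  x = m: open {j, m} ∋ x has {j, m} ∩ (A ∖ {m}) = ∅, so x is NOT a limit point.
Collecting: A' = {k}.


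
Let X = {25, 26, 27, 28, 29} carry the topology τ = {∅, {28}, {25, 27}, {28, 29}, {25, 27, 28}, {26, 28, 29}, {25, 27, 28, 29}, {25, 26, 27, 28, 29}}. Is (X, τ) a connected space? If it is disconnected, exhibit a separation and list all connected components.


(X, τ) is disconnected; components = [{25, 27}, {26, 28, 29}].

Find clopen sets (U ∈ τ with X ∖ U ∈ τ):
  U = ∅, X ∖ U = {25, 26, 27, 28, 29} — both open, so U is clopen.
  U = {25, 27}, X ∖ U = {26, 28, 29} — both open, so U is clopen.
  U = {26, 28, 29}, X ∖ U = {25, 27} — both open, so U is clopen.
  U = {25, 26, 27, 28, 29}, X ∖ U = ∅ — both open, so U is clopen.
Nontrivial clopen(s) exist: e.g. {26, 28, 29}. So (X, τ) is disconnected.
Compute connected components by grouping points that agree on all clopens:
  component: {25, 27}
  component: {26, 28, 29}


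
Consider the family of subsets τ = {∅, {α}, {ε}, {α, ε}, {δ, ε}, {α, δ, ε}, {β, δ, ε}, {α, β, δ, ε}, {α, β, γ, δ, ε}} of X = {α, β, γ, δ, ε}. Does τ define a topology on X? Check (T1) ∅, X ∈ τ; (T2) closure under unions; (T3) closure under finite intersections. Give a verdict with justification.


τ IS a topology on X.

Axiom (T1): ∅ ∈ τ? Yes; X ∈ τ? Yes.
Axiom (T2/T3): check pairwise unions and intersections of members of τ.
All pairwise intersections and unions checked — each lies in τ. Therefore τ satisfies (T1), (T2), (T3): it IS a topology on X.


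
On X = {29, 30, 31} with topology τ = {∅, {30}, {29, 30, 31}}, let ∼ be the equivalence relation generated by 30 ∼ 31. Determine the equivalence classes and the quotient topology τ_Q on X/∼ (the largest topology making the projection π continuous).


X/∼ = {[29], [30=31]}; |τ_Q| = 2.

Equivalence classes: [29], [30=31].
Quotient map π: X → X/∼ sends 29 ↦ [29], 30 ↦ [30=31], 31 ↦ [30=31].
For each subset V ⊆ X/∼, compute π^{-1}(V) ⊆ X and check whether π^{-1}(V) ∈ τ. V is open in τ_Q iff π^{-1}(V) ∈ τ.
  V = {}: π^{-1}(V) = ∅ ∈ τ ✓.
  V = {[29]}: π^{-1}(V) = {29} ∉ τ ✗.
  V = {[30=31]}: π^{-1}(V) = {30, 31} ∉ τ ✗.
  V = {[29], [30=31]}: π^{-1}(V) = {29, 30, 31} ∈ τ ✓.
Open sets in the quotient: τ_Q = {{}, {[29], [30=31]}} (2 elements).


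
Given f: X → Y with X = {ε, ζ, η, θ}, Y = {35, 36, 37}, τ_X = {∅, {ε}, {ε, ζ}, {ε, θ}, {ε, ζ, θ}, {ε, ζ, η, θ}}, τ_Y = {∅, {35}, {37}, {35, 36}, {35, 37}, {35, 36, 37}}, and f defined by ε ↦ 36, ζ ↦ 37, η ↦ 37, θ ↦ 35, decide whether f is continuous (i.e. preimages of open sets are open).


f is NOT continuous.

Compute f^{-1}(U) for each U ∈ τ_Y:
  U = ∅: f^{-1}(U) = ∅ ∈ τ_X ✓.
  U = {35}: f^{-1}(U) = {θ} ∉ τ_X ✗.
  U = {37}: f^{-1}(U) = {ζ, η} ∉ τ_X ✗.
  U = {35, 36}: f^{-1}(U) = {ε, θ} ∈ τ_X ✓.
  U = {35, 37}: f^{-1}(U) = {ζ, η, θ} ∉ τ_X ✗.
  U = {35, 36, 37}: f^{-1}(U) = {ε, ζ, η, θ} ∈ τ_X ✓.
Found U = {35} with f^{-1}(U) = {θ} not in τ_X. Therefore f is NOT continuous.


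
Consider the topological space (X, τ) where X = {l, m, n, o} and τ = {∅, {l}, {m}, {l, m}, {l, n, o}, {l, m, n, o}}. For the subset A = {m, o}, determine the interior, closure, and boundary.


int(A) = {m}, cl(A) = {m, n, o}, ∂A = {n, o}.

Closed sets in (X, τ) are complements of opens:
  closed(X, τ) = {∅, {m}, {n, o}, {l, n, o}, {m, n, o}, {l, m, n, o}}.
int(A) = ⋃ {U ∈ τ : U ⊆ A}. Opens contained in A: ∅, {m}.
Taking the union of these: int(A) = {m}.
cl(A) = ⋂ {C closed : A ⊆ C}. Closed sets containing A: {m, n, o}, {l, m, n, o}.
Intersecting these: cl(A) = {m, n, o}.
∂A = cl(A) ∖ int(A) = {m, n, o} ∖ {m} = {n, o}.


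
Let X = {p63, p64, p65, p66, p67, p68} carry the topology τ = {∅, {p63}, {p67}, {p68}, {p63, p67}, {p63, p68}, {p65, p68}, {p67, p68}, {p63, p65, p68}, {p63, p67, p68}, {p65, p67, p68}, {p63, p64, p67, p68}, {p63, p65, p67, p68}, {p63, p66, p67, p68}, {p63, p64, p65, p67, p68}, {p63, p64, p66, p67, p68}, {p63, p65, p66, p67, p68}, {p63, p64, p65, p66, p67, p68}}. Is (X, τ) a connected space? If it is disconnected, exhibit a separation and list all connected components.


(X, τ) is connected.

Find clopen sets (U ∈ τ with X ∖ U ∈ τ):
  U = ∅, X ∖ U = {p63, p64, p65, p66, p67, p68} — both open, so U is clopen.
  U = {p63, p64, p65, p66, p67, p68}, X ∖ U = ∅ — both open, so U is clopen.
Only trivial clopens (∅ and X) exist, so (X, τ) is connected.
Compute connected components by grouping points that agree on all clopens:
  component: {p63, p64, p65, p66, p67, p68}


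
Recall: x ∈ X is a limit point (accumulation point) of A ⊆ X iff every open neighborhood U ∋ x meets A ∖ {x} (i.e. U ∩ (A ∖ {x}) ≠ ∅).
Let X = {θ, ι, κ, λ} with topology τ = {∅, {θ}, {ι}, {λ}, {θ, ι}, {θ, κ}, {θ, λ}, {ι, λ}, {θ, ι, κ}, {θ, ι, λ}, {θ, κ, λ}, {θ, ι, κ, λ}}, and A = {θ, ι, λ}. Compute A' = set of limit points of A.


A' = {κ}

For each x ∈ X, list the open sets U ∈ τ with x ∈ U, then check whether U ∩ (A ∖ {x}) ≠ ∅ for every such U.
  x = θ: open {θ} ∋ x has {θ} ∩ (A ∖ {θ}) = ∅, so x is NOT a limit point.
  x = ι: open {ι} ∋ x has {ι} ∩ (A ∖ {ι}) = ∅, so x is NOT a limit point.
  x = κ: opens ∋ x are {θ, κ}, {θ, ι, κ}, {θ, κ, λ}, {θ, ι, κ, λ}; each meets A ∖ {κ}, so x IS a limit point.
  x = λ: open {λ} ∋ x has {λ} ∩ (A ∖ {λ}) = ∅, so x is NOT a limit point.
Collecting: A' = {κ}.


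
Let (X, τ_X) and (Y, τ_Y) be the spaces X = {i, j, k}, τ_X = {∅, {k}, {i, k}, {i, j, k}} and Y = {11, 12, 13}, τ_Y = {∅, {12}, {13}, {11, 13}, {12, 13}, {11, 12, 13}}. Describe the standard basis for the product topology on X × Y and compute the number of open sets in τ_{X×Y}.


Basis B = {∅ × ∅, {k} × {12}, {k} × {13}, {i, k} × {12}, {i, k} × {13}, {k} × {11, 13}, {k} × {12, 13}, {i, j, k} × {12}, {i, j, k} × {13}, {k} × {11, 12, 13}, {i, k} × {11, 13}, {i, k} × {12, 13}, {i, k} × {11, 12, 13}, {i, j, k} × {11, 13}, {i, j, k} × {12, 13}, {i, j, k} × {11, 12, 13}}; |τ_{X×Y}| = 40.

Enumerate products U × V with U ∈ τ_X, V ∈ τ_Y (deduplicated):
  ∅ × ∅ = {} (∅)
  {k} × {12} = {(k,12)}
  {k} × {13} = {(k,13)}
  {i, k} × {12} = {(i,12), (k,12)}
  {i, k} × {13} = {(i,13), (k,13)}
  {k} × {11, 13} = {(k,11), (k,13)}
  {k} × {12, 13} = {(k,12), (k,13)}
  {i, j, k} × {12} = {(i,12), (j,12), (k,12)}
  {i, j, k} × {13} = {(i,13), (j,13), (k,13)}
  {k} × {11, 12, 13} = {(k,11), (k,12), (k,13)}
  {i, k} × {11, 13} = {(i,11), (i,13), (k,11), (k,13)}
  {i, k} × {12, 13} = {(i,12), (i,13), (k,12), (k,13)}
  {i, k} × {11, 12, 13} = {(i,11), (i,12), (i,13), (k,11), (k,12), (k,13)}
  {i, j, k} × {11, 13} = {(i,11), (i,13), (j,11), (j,13), (k,11), (k,13)}
  {i, j, k} × {12, 13} = {(i,12), (i,13), (j,12), (j,13), (k,12), (k,13)}
  {i, j, k} × {11, 12, 13} = {(i,11), (i,12), (i,13), (j,11), (j,12), (j,13), (k,11), (k,12), (k,13)}
These 16 distinct sets form the basis B.
Close under arbitrary unions to get τ_{X×Y}; counting gives |τ_{X×Y}| = 40.


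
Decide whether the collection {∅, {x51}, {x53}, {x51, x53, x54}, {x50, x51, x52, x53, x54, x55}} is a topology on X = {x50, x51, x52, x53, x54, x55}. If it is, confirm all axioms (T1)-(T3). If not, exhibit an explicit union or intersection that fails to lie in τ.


τ is NOT a topology on X.

Axiom (T1): ∅ ∈ τ? Yes; X ∈ τ? Yes.
Axiom (T2/T3): check pairwise unions and intersections of members of τ.
Counterexample for (T2): {x51} ∪ {x53} = {x51, x53} ∉ τ. Therefore τ is NOT a topology.


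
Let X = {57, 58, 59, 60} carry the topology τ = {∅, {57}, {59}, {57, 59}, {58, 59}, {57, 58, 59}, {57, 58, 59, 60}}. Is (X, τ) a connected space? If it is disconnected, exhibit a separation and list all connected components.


(X, τ) is connected.

Find clopen sets (U ∈ τ with X ∖ U ∈ τ):
  U = ∅, X ∖ U = {57, 58, 59, 60} — both open, so U is clopen.
  U = {57, 58, 59, 60}, X ∖ U = ∅ — both open, so U is clopen.
Only trivial clopens (∅ and X) exist, so (X, τ) is connected.
Compute connected components by grouping points that agree on all clopens:
  component: {57, 58, 59, 60}


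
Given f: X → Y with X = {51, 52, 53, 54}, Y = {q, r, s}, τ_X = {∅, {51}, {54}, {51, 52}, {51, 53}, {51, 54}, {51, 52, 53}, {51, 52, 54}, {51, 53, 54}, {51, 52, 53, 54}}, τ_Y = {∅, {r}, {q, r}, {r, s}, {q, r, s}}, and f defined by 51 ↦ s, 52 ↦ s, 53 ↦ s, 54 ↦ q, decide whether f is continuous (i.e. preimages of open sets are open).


f IS continuous.

Compute f^{-1}(U) for each U ∈ τ_Y:
  U = ∅: f^{-1}(U) = ∅ ∈ τ_X ✓.
  U = {r}: f^{-1}(U) = ∅ ∈ τ_X ✓.
  U = {q, r}: f^{-1}(U) = {54} ∈ τ_X ✓.
  U = {r, s}: f^{-1}(U) = {51, 52, 53} ∈ τ_X ✓.
  U = {q, r, s}: f^{-1}(U) = {51, 52, 53, 54} ∈ τ_X ✓.
Every preimage lies in τ_X, so f IS continuous.


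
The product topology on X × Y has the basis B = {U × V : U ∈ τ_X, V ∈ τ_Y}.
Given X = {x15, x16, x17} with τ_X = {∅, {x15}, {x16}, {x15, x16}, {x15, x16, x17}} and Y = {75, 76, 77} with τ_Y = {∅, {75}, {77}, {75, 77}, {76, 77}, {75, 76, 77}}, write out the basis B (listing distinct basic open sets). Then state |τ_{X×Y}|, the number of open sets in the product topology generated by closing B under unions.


Basis B = {∅ × ∅, {x15} × {75}, {x15} × {77}, {x16} × {75}, {x16} × {77}, {x15} × {75, 77}, {x15, x16} × {75}, {x15} × {76, 77}, {x15, x16} × {77}, {x16} × {75, 77}, {x16} × {76, 77}, {x15} × {75, 76, 77}, {x15, x16, x17} × {75}, {x15, x16, x17} × {77}, {x16} × {75, 76, 77}, {x15, x16} × {75, 77}, {x15, x16} × {76, 77}, {x15, x16} × {75, 76, 77}, {x15, x16, x17} × {75, 77}, {x15, x16, x17} × {76, 77}, {x15, x16, x17} × {75, 76, 77}}; |τ_{X×Y}| = 70.

Enumerate products U × V with U ∈ τ_X, V ∈ τ_Y (deduplicated):
  ∅ × ∅ = {} (∅)
  {x15} × {75} = {(x15,75)}
  {x15} × {77} = {(x15,77)}
  {x16} × {75} = {(x16,75)}
  {x16} × {77} = {(x16,77)}
  {x15} × {75, 77} = {(x15,75), (x15,77)}
  {x15, x16} × {75} = {(x15,75), (x16,75)}
  {x15} × {76, 77} = {(x15,76), (x15,77)}
  {x15, x16} × {77} = {(x15,77), (x16,77)}
  {x16} × {75, 77} = {(x16,75), (x16,77)}
  {x16} × {76, 77} = {(x16,76), (x16,77)}
  {x15} × {75, 76, 77} = {(x15,75), (x15,76), (x15,77)}
  {x15, x16, x17} × {75} = {(x15,75), (x16,75), (x17,75)}
  {x15, x16, x17} × {77} = {(x15,77), (x16,77), (x17,77)}
  {x16} × {75, 76, 77} = {(x16,75), (x16,76), (x16,77)}
  {x15, x16} × {75, 77} = {(x15,75), (x15,77), (x16,75), (x16,77)}
  {x15, x16} × {76, 77} = {(x15,76), (x15,77), (x16,76), (x16,77)}
  {x15, x16} × {75, 76, 77} = {(x15,75), (x15,76), (x15,77), (x16,75), (x16,76), (x16,77)}
  {x15, x16, x17} × {75, 77} = {(x15,75), (x15,77), (x16,75), (x16,77), (x17,75), (x17,77)}
  {x15, x16, x17} × {76, 77} = {(x15,76), (x15,77), (x16,76), (x16,77), (x17,76), (x17,77)}
  {x15, x16, x17} × {75, 76, 77} = {(x15,75), (x15,76), (x15,77), (x16,75), (x16,76), (x16,77), (x17,75), (x17,76), (x17,77)}
These 21 distinct sets form the basis B.
Close under arbitrary unions to get τ_{X×Y}; counting gives |τ_{X×Y}| = 70.


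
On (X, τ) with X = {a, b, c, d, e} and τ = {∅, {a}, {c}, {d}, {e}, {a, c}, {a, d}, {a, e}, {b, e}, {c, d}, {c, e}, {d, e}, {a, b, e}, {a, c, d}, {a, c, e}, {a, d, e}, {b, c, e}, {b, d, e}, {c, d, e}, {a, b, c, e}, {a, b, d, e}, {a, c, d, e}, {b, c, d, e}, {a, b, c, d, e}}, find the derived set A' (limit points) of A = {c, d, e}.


A' = {b}

For each x ∈ X, list the open sets U ∈ τ with x ∈ U, then check whether U ∩ (A ∖ {x}) ≠ ∅ for every such U.
  x = a: open {a} ∋ x has {a} ∩ (A ∖ {a}) = ∅, so x is NOT a limit point.
  x = b: opens ∋ x are {b, e}, {a, b, e}, {b, c, e}, {b, d, e}, {a, b, c, e}, {a, b, d, e}, {b, c, d, e}, {a, b, c, d, e}; each meets A ∖ {b}, so x IS a limit point.
  x = c: open {c} ∋ x has {c} ∩ (A ∖ {c}) = ∅, so x is NOT a limit point.
  x = d: open {d} ∋ x has {d} ∩ (A ∖ {d}) = ∅, so x is NOT a limit point.
  x = e: open {e} ∋ x has {e} ∩ (A ∖ {e}) = ∅, so x is NOT a limit point.
Collecting: A' = {b}.


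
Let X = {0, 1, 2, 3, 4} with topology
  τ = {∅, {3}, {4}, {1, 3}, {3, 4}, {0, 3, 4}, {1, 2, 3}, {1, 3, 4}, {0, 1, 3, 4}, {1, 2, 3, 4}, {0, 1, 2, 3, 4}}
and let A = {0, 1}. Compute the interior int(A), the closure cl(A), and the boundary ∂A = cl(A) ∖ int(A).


int(A) = ∅, cl(A) = {0, 1, 2}, ∂A = {0, 1, 2}.

Closed sets in (X, τ) are complements of opens:
  closed(X, τ) = {∅, {0}, {2}, {0, 2}, {0, 4}, {1, 2}, {0, 1, 2}, {0, 2, 4}, {0, 1, 2, 3}, {0, 1, 2, 4}, {0, 1, 2, 3, 4}}.
int(A) = ⋃ {U ∈ τ : U ⊆ A}. Opens contained in A: ∅.
Taking the union of these: int(A) = ∅.
cl(A) = ⋂ {C closed : A ⊆ C}. Closed sets containing A: {0, 1, 2}, {0, 1, 2, 3}, {0, 1, 2, 4}, {0, 1, 2, 3, 4}.
Intersecting these: cl(A) = {0, 1, 2}.
∂A = cl(A) ∖ int(A) = {0, 1, 2} ∖ ∅ = {0, 1, 2}.
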